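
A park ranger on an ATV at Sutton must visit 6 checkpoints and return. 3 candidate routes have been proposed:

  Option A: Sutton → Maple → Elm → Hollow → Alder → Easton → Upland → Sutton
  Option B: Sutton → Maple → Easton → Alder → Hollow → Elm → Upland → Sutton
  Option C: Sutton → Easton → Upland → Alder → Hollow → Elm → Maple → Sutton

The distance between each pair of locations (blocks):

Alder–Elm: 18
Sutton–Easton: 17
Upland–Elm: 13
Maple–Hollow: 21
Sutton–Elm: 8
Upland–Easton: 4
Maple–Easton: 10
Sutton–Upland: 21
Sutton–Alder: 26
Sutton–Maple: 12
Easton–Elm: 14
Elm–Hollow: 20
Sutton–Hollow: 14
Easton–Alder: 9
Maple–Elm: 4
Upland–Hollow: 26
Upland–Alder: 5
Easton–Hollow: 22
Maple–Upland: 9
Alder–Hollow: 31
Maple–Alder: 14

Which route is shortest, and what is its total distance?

93 blocks — Option C is the shortest.

Option A: 12 + 4 + 20 + 31 + 9 + 4 + 21 = 101
Option B: 12 + 10 + 9 + 31 + 20 + 13 + 21 = 116
Option C: 17 + 4 + 5 + 31 + 20 + 4 + 12 = 93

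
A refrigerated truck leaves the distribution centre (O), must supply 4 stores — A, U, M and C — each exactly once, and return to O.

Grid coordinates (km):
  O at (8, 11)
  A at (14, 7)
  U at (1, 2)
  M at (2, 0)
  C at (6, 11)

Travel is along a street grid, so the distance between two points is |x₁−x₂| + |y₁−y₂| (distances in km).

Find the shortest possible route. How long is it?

O→A→U→M→C→O: 10+18+3+15+2 = 48
O→A→U→C→M→O: 10+18+14+15+17 = 74
O→A→M→U→C→O: 10+19+3+14+2 = 48
O→A→M→C→U→O: 10+19+15+14+16 = 74
O→A→C→U→M→O: 10+12+14+3+17 = 56
O→A→C→M→U→O: 10+12+15+3+16 = 56
O→U→A→M→C→O: 16+18+19+15+2 = 70
O→U→A→C→M→O: 16+18+12+15+17 = 78
O→U→M→A→C→O: 16+3+19+12+2 = 52
O→U→C→A→M→O: 16+14+12+19+17 = 78
O→M→A→U→C→O: 17+19+18+14+2 = 70
O→M→U→A→C→O: 17+3+18+12+2 = 52
The minimum is 48.
One optimal route: O → A → U → M → C → O (or its reverse).

Shortest round trip = 48 km.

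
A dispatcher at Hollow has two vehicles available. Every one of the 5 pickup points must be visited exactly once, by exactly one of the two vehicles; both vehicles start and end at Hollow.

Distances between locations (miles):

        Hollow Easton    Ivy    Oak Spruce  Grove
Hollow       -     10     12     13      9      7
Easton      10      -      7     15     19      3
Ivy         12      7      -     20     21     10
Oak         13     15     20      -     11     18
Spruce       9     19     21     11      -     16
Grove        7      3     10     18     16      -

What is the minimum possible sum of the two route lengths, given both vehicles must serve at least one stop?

62 miles — the smallest possible combined total.

Check every non-empty split of the stops between the two vehicles; for each half take its own optimal tour:
  {Easton} + {Ivy, Oak, Spruce, Grove}: 20 + 57 = 77
  {Ivy} + {Easton, Oak, Spruce, Grove}: 24 + 45 = 69
  {Easton, Ivy} + {Oak, Spruce, Grove}: 29 + 45 = 74
  {Oak} + {Easton, Ivy, Spruce, Grove}: 26 + 47 = 73
  {Easton, Oak} + {Ivy, Spruce, Grove}: 38 + 47 = 85
  {Ivy, Oak} + {Easton, Spruce, Grove}: 45 + 38 = 83
  … (15 splits in total)
  {Oak, Spruce} + {Easton, Ivy, Grove}: 33 + 29 = 62  ← best
Best: vehicle 1 Hollow → Oak → Spruce → Hollow = 33; vehicle 2 Hollow → Ivy → Easton → Grove → Hollow = 29; combined 62.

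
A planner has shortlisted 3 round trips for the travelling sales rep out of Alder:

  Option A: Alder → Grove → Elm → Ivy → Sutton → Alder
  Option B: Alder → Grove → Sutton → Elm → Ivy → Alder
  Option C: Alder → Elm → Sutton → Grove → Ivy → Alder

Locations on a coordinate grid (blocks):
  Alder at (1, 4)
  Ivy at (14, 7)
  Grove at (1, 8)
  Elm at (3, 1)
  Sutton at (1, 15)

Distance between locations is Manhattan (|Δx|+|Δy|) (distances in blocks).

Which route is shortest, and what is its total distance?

58 blocks — Option C is the shortest.

Option A: 4 + 9 + 17 + 21 + 11 = 62
Option B: 4 + 7 + 16 + 17 + 16 = 60
Option C: 5 + 16 + 7 + 14 + 16 = 58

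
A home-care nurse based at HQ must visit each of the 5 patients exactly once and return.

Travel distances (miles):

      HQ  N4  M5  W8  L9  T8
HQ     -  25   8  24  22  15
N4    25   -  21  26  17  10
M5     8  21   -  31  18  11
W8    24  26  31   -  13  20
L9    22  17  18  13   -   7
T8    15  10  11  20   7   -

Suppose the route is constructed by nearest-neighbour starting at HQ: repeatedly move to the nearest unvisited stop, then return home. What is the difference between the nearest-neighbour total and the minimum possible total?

Excess over optimum: 7 miles.

From HQ: M5=8, T8=15, L9=22, W8=24, N4=25 → choose M5 (8).
From M5: T8=11, L9=18, N4=21, W8=31 → choose T8 (11).
From T8: L9=7, N4=10, W8=20 → choose L9 (7).
From L9: W8=13, N4=17 → choose W8 (13).
From W8: N4=26 → choose N4 (26).
NN route HQ → M5 → T8 → L9 → W8 → N4 → HQ costs 90.
Optimal: HQ → M5 → N4 → T8 → L9 → W8 → HQ costs 83 (by enumerating all 60 distinct tours).
Excess = 90 − 83 = 7.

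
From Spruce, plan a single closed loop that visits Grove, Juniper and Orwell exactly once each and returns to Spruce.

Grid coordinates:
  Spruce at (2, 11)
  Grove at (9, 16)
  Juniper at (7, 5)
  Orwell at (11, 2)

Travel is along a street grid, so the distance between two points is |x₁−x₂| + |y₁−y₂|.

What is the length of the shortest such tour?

With 3 stops there are 3!/2 = 3 distinct round trips (a route and its reverse cost the same).
Spruce - Grove - Juniper - Orwell - Spruce: 12+13+7+18 = 50
Spruce - Grove - Orwell - Juniper - Spruce: 12+16+7+11 = 46
Spruce - Juniper - Grove - Orwell - Spruce: 11+13+16+18 = 58
The minimum is 46.
One optimal route: Spruce → Grove → Orwell → Juniper → Spruce (or its reverse).

Shortest round trip = 46.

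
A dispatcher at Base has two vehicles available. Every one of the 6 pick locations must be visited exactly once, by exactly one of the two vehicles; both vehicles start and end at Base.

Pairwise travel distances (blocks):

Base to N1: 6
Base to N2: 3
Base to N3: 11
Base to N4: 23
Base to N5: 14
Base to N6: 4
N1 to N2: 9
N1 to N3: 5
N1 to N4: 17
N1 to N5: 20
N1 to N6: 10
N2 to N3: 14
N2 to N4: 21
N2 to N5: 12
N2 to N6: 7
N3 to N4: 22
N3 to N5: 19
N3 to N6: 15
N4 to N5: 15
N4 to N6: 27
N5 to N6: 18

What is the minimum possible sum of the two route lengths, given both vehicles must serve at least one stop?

Check every non-empty split of the stops between the two vehicles; for each half take its own optimal tour:
  {N1} + {N2, N3, N4, N5, N6}: 12 + 71 = 83
  {N2} + {N1, N3, N4, N5, N6}: 6 + 70 = 76
  {N1, N2} + {N3, N4, N5, N6}: 18 + 70 = 88
  {N3} + {N1, N2, N4, N5, N6}: 22 + 61 = 83
  {N1, N3} + {N2, N4, N5, N6}: 22 + 61 = 83
  {N2, N3} + {N1, N4, N5, N6}: 28 + 60 = 88
  … (31 splits in total)
  {N1, N2, N3, N4, N5} + {N6}: 63 + 8 = 71  ← best
Best: vehicle 1 Base → N1 → N3 → N4 → N5 → N2 → Base = 63; vehicle 2 Base → N6 → Base = 8; combined 71.

71 blocks — the smallest possible combined total.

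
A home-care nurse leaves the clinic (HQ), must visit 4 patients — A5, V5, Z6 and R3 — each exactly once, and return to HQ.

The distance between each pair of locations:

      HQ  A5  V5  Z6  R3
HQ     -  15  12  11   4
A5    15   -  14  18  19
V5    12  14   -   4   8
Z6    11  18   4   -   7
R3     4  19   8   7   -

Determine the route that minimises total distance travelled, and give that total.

Minimum total distance: 44.

With 4 stops there are 4!/2 = 12 distinct round trips (a route and its reverse cost the same).
HQ-A5-V5-Z6-R3-HQ: 15+14+4+7+4 = 44
HQ-A5-V5-R3-Z6-HQ: 15+14+8+7+11 = 55
HQ-A5-Z6-V5-R3-HQ: 15+18+4+8+4 = 49
HQ-A5-Z6-R3-V5-HQ: 15+18+7+8+12 = 60
HQ-A5-R3-V5-Z6-HQ: 15+19+8+4+11 = 57
HQ-A5-R3-Z6-V5-HQ: 15+19+7+4+12 = 57
HQ-V5-A5-Z6-R3-HQ: 12+14+18+7+4 = 55
HQ-V5-A5-R3-Z6-HQ: 12+14+19+7+11 = 63
HQ-V5-Z6-A5-R3-HQ: 12+4+18+19+4 = 57
HQ-V5-R3-A5-Z6-HQ: 12+8+19+18+11 = 68
HQ-Z6-A5-V5-R3-HQ: 11+18+14+8+4 = 55
HQ-Z6-V5-A5-R3-HQ: 11+4+14+19+4 = 52
The minimum is 44.
One optimal route: HQ → A5 → V5 → Z6 → R3 → HQ (or its reverse).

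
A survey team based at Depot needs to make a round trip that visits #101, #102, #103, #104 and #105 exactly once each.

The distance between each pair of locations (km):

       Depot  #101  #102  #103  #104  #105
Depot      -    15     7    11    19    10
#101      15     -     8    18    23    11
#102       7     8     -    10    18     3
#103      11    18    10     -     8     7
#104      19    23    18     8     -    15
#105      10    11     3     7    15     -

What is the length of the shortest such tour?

With 5 stops there are 5!/2 = 60 distinct round trips (a route and its reverse cost the same).
Depot→#101→#102→#103→#104→#105→Depot: 15+8+10+8+15+10 = 66
Depot→#101→#102→#103→#105→#104→Depot: 15+8+10+7+15+19 = 74
Depot→#101→#102→#104→#103→#105→Depot: 15+8+18+8+7+10 = 66
Depot→#101→#102→#104→#105→#103→Depot: 15+8+18+15+7+11 = 74
Depot→#101→#102→#105→#103→#104→Depot: 15+8+3+7+8+19 = 60
Depot→#101→#102→#105→#104→#103→Depot: 15+8+3+15+8+11 = 60
Depot→#101→#103→#102→#104→#105→Depot: 15+18+10+18+15+10 = 86
Depot→#101→#103→#102→#105→#104→Depot: 15+18+10+3+15+19 = 80
Depot→#101→#103→#104→#102→#105→Depot: 15+18+8+18+3+10 = 72
Depot→#101→#103→#104→#105→#102→Depot: 15+18+8+15+3+7 = 66
Depot→#101→#103→#105→#102→#104→Depot: 15+18+7+3+18+19 = 80
Depot→#101→#103→#105→#104→#102→Depot: 15+18+7+15+18+7 = 80
Depot→#101→#104→#102→#103→#105→Depot: 15+23+18+10+7+10 = 83
Depot→#101→#104→#102→#105→#103→Depot: 15+23+18+3+7+11 = 77
… (46 more)
The minimum is 60.
One optimal route: Depot → #101 → #102 → #105 → #103 → #104 → Depot (or its reverse).

Shortest round trip = 60 km.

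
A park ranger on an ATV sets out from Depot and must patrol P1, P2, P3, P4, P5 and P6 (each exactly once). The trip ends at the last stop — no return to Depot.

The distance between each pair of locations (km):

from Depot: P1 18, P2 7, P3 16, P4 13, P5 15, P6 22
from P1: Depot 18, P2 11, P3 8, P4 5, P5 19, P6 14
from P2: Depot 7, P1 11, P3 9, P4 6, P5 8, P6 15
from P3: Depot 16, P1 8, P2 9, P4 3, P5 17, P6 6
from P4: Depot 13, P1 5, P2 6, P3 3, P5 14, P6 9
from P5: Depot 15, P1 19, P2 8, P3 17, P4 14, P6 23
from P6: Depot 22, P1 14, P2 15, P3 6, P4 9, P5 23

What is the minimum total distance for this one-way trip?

Shortest open route: 48 km.

There are 6! = 720 possible orderings.
Depot → P1 → P2 → P3 → P4 → P5 → P6: 18+11+9+3+14+23 = 78
Depot → P1 → P2 → P3 → P4 → P6 → P5: 18+11+9+3+9+23 = 73
Depot → P1 → P2 → P3 → P5 → P4 → P6: 18+11+9+17+14+9 = 78
Depot → P1 → P2 → P3 → P5 → P6 → P4: 18+11+9+17+23+9 = 87
Depot → P1 → P2 → P3 → P6 → P4 → P5: 18+11+9+6+9+14 = 67
Depot → P1 → P2 → P3 → P6 → P5 → P4: 18+11+9+6+23+14 = 81
Depot → P1 → P2 → P4 → P3 → P5 → P6: 18+11+6+3+17+23 = 78
Depot → P1 → P2 → P4 → P3 → P6 → P5: 18+11+6+3+6+23 = 67
… (712 more)
Depot → P2 → P5 → P1 → P4 → P3 → P6: 7+8+19+5+3+6 = 48  ← best
The minimum is 48.
One shortest path: Depot → P2 → P5 → P1 → P4 → P3 → P6.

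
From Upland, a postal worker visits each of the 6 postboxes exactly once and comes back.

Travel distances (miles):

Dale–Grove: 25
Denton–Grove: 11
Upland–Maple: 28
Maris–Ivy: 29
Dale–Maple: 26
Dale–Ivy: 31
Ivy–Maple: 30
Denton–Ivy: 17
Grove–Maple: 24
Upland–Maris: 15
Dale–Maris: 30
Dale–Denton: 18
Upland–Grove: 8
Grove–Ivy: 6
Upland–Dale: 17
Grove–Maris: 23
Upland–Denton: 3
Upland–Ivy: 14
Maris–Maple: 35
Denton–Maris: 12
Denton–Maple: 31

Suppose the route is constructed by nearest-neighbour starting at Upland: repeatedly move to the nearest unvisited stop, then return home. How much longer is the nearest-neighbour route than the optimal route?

From Upland: Denton=3, Grove=8, Ivy=14, Maris=15, Dale=17, Maple=28 → choose Denton (3).
From Denton: Grove=11, Maris=12, Ivy=17, Dale=18, Maple=31 → choose Grove (11).
From Grove: Ivy=6, Maris=23, Maple=24, Dale=25 → choose Ivy (6).
From Ivy: Maris=29, Maple=30, Dale=31 → choose Maris (29).
From Maris: Dale=30, Maple=35 → choose Dale (30).
From Dale: Maple=26 → choose Maple (26).
NN route Upland → Denton → Grove → Ivy → Maris → Dale → Maple → Upland costs 133.
Optimal: Upland → Denton → Maris → Dale → Maple → Grove → Ivy → Upland costs 115 (by enumerating all 360 distinct tours).
Excess = 133 − 115 = 18.

The nearest-neighbour route is 18 miles longer than optimal.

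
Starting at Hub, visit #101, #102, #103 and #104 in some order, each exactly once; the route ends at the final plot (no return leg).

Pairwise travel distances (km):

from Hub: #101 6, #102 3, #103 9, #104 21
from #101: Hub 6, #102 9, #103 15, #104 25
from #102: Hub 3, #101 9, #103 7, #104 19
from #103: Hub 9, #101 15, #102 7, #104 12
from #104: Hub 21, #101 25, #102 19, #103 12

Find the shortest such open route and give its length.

Minimum one-way distance = 34 km.

There are 4! = 24 possible orderings.
Hub - #101 - #102 - #103 - #104: 6+9+7+12 = 34
Hub - #101 - #102 - #104 - #103: 6+9+19+12 = 46
Hub - #101 - #103 - #102 - #104: 6+15+7+19 = 47
Hub - #101 - #103 - #104 - #102: 6+15+12+19 = 52
Hub - #101 - #104 - #102 - #103: 6+25+19+7 = 57
Hub - #101 - #104 - #103 - #102: 6+25+12+7 = 50
Hub - #102 - #101 - #103 - #104: 3+9+15+12 = 39
Hub - #102 - #101 - #104 - #103: 3+9+25+12 = 49
Hub - #102 - #103 - #101 - #104: 3+7+15+25 = 50
Hub - #102 - #103 - #104 - #101: 3+7+12+25 = 47
Hub - #102 - #104 - #101 - #103: 3+19+25+15 = 62
Hub - #102 - #104 - #103 - #101: 3+19+12+15 = 49
Hub - #103 - #101 - #102 - #104: 9+15+9+19 = 52
Hub - #103 - #101 - #104 - #102: 9+15+25+19 = 68
… (10 more)
The minimum is 34.
One shortest path: Hub → #101 → #102 → #103 → #104.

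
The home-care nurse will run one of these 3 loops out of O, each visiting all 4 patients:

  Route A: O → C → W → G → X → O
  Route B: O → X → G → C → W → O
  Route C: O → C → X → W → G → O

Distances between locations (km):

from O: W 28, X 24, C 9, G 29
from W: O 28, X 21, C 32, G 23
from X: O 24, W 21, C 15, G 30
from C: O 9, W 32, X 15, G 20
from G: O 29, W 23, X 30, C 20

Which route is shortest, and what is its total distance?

Route A: 9 + 32 + 23 + 30 + 24 = 118
Route B: 24 + 30 + 20 + 32 + 28 = 134
Route C: 9 + 15 + 21 + 23 + 29 = 97

Shortest is Route C, total 97 km.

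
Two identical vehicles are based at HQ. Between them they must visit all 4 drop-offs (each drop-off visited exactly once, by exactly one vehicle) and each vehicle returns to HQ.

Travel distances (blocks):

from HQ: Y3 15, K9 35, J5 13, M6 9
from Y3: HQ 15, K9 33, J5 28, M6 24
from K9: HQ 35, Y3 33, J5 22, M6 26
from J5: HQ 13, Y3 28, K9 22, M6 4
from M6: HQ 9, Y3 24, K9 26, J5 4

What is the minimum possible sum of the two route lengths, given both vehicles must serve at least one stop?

100 blocks — the smallest possible combined total.

Check every non-empty split of the stops between the two vehicles; for each half take its own optimal tour:
  {Y3} + {K9, J5, M6}: 30 + 70 = 100
  {K9} + {Y3, J5, M6}: 70 + 56 = 126
  {Y3, K9} + {J5, M6}: 83 + 26 = 109
  {J5} + {Y3, K9, M6}: 26 + 83 = 109
  {Y3, J5} + {K9, M6}: 56 + 70 = 126
  {K9, J5} + {Y3, M6}: 70 + 48 = 118
  … (7 splits in total)
Best: vehicle 1 HQ → Y3 → HQ = 30; vehicle 2 HQ → K9 → J5 → M6 → HQ = 70; combined 100.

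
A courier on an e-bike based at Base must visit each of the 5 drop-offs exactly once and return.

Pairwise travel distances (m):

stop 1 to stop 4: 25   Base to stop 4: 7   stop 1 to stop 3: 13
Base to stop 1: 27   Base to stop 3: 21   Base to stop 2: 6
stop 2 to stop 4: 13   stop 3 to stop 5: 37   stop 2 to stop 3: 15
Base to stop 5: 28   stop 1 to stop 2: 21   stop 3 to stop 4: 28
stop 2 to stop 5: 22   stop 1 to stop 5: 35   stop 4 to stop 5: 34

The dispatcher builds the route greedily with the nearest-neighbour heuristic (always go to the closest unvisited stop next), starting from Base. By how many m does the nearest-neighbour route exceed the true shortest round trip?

12 m longer than the optimal tour.

From Base: stop 2=6, stop 4=7, stop 3=21, stop 1=27, stop 5=28 → choose stop 2 (6).
From stop 2: stop 4=13, stop 3=15, stop 1=21, stop 5=22 → choose stop 4 (13).
From stop 4: stop 1=25, stop 3=28, stop 5=34 → choose stop 1 (25).
From stop 1: stop 3=13, stop 5=35 → choose stop 3 (13).
From stop 3: stop 5=37 → choose stop 5 (37).
NN route Base → stop 2 → stop 4 → stop 1 → stop 3 → stop 5 → Base costs 122.
Optimal: Base → stop 2 → stop 3 → stop 1 → stop 5 → stop 4 → Base costs 110 (by enumerating all 60 distinct tours).
Excess = 122 − 110 = 12.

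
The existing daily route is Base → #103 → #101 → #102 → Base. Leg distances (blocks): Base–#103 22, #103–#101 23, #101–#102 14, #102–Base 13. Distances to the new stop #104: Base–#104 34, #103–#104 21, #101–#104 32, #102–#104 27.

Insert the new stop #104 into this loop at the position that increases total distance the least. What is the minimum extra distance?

Insertion cost between consecutive stops i–j is d(i,#104) + d(#104,j) − d(i,j):
  between Base and #103: 34 + 21 − 22 = 33
  between #103 and #101: 21 + 32 − 23 = 30
  between #101 and #102: 32 + 27 − 14 = 45
  between #102 and Base: 27 + 34 − 13 = 48
Cheapest insertion is between #103 and #101, adding 30.
New total = 72 + 30 = 102.

+30 blocks — insert #104 between #103 and #101.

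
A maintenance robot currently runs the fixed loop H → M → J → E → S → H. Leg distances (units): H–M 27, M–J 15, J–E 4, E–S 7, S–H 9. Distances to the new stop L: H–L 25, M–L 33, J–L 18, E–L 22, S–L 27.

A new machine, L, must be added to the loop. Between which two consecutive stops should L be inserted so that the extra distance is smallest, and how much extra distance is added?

Adding 31 by placing L on the H–M leg.

Insertion cost between consecutive stops i–j is d(i,L) + d(L,j) − d(i,j):
  between H and M: 25 + 33 − 27 = 31
  between M and J: 33 + 18 − 15 = 36
  between J and E: 18 + 22 − 4 = 36
  between E and S: 22 + 27 − 7 = 42
  between S and H: 27 + 25 − 9 = 43
Cheapest insertion is between H and M, adding 31.
New total = 62 + 31 = 93.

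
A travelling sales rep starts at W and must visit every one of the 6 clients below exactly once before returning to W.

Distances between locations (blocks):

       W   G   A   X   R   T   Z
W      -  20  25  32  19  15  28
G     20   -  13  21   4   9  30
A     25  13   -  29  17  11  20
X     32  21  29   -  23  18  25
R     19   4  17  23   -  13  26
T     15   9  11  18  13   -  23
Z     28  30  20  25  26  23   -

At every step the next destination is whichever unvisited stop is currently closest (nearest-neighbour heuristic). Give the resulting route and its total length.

Total distance 122 blocks via the nearest-neighbour route W → T → G → R → A → Z → X → W.

W → [T:15 / R:19 / G:20 / A:25 / Z:28 / X:32] → T (15)
T → [G:9 / A:11 / R:13 / X:18 / Z:23] → G (9)
G → [R:4 / A:13 / X:21 / Z:30] → R (4)
R → [A:17 / X:23 / Z:26] → A (17)
A → [Z:20 / X:29] → Z (20)
Z → [X:25] → X (25)
Return X→W: 32.
Total = 15 + 9 + 4 + 17 + 20 + 25 + 32 = 122.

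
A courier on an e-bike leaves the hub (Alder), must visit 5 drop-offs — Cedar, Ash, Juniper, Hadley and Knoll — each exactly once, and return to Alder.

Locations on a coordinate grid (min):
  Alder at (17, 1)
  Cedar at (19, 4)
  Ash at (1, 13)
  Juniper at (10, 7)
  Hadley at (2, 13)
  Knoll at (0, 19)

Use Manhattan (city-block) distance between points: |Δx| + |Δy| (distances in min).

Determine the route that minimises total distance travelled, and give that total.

Shortest round trip = 74 min.

There are 60 distinct closed tours to check (reversals are equivalent).
Alder → Cedar → Ash → Juniper → Hadley → Knoll → Alder: 5+27+15+14+8+35 = 104
Alder → Cedar → Ash → Juniper → Knoll → Hadley → Alder: 5+27+15+22+8+27 = 104
Alder → Cedar → Ash → Hadley → Juniper → Knoll → Alder: 5+27+1+14+22+35 = 104
Alder → Cedar → Ash → Hadley → Knoll → Juniper → Alder: 5+27+1+8+22+13 = 76
Alder → Cedar → Ash → Knoll → Juniper → Hadley → Alder: 5+27+7+22+14+27 = 102
Alder → Cedar → Ash → Knoll → Hadley → Juniper → Alder: 5+27+7+8+14+13 = 74
Alder → Cedar → Juniper → Ash → Hadley → Knoll → Alder: 5+12+15+1+8+35 = 76
Alder → Cedar → Juniper → Ash → Knoll → Hadley → Alder: 5+12+15+7+8+27 = 74
Alder → Cedar → Juniper → Hadley → Ash → Knoll → Alder: 5+12+14+1+7+35 = 74
Alder → Cedar → Juniper → Hadley → Knoll → Ash → Alder: 5+12+14+8+7+28 = 74
Alder → Cedar → Juniper → Knoll → Ash → Hadley → Alder: 5+12+22+7+1+27 = 74
Alder → Cedar → Juniper → Knoll → Hadley → Ash → Alder: 5+12+22+8+1+28 = 76
Alder → Cedar → Hadley → Ash → Juniper → Knoll → Alder: 5+26+1+15+22+35 = 104
Alder → Cedar → Hadley → Ash → Knoll → Juniper → Alder: 5+26+1+7+22+13 = 74
… (46 more)
The minimum is 74.
One optimal route: Alder → Cedar → Ash → Knoll → Hadley → Juniper → Alder (or its reverse).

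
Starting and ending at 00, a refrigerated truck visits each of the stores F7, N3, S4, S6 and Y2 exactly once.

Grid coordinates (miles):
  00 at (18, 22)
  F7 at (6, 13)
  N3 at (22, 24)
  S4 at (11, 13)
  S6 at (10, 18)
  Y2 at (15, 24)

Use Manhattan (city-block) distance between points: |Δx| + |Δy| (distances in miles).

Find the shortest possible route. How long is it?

54 miles — the shortest possible round trip.

With 5 stops there are 5!/2 = 60 distinct round trips (a route and its reverse cost the same).
00 → F7 → N3 → S4 → S6 → Y2 → 00: 21+27+22+6+11+5 = 92
00 → F7 → N3 → S4 → Y2 → S6 → 00: 21+27+22+15+11+12 = 108
00 → F7 → N3 → S6 → S4 → Y2 → 00: 21+27+18+6+15+5 = 92
00 → F7 → N3 → S6 → Y2 → S4 → 00: 21+27+18+11+15+16 = 108
00 → F7 → N3 → Y2 → S4 → S6 → 00: 21+27+7+15+6+12 = 88
00 → F7 → N3 → Y2 → S6 → S4 → 00: 21+27+7+11+6+16 = 88
00 → F7 → S4 → N3 → S6 → Y2 → 00: 21+5+22+18+11+5 = 82
00 → F7 → S4 → N3 → Y2 → S6 → 00: 21+5+22+7+11+12 = 78
00 → F7 → S4 → S6 → N3 → Y2 → 00: 21+5+6+18+7+5 = 62
00 → F7 → S4 → S6 → Y2 → N3 → 00: 21+5+6+11+7+6 = 56
00 → F7 → S4 → Y2 → N3 → S6 → 00: 21+5+15+7+18+12 = 78
00 → F7 → S4 → Y2 → S6 → N3 → 00: 21+5+15+11+18+6 = 76
00 → F7 → S6 → N3 → S4 → Y2 → 00: 21+9+18+22+15+5 = 90
00 → F7 → S6 → N3 → Y2 → S4 → 00: 21+9+18+7+15+16 = 86
… (46 more)
00 → N3 → Y2 → S4 → F7 → S6 → 00: 6+7+15+5+9+12 = 54  ← best
The minimum is 54.
One optimal route: 00 → N3 → Y2 → S4 → F7 → S6 → 00 (or its reverse).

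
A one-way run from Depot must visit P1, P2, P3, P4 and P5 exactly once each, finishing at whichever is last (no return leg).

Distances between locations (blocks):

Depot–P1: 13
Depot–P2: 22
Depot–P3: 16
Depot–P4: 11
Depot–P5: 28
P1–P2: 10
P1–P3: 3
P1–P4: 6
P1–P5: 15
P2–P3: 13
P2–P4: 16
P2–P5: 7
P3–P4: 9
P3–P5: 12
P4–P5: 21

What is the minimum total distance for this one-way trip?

There are 5! = 120 possible orderings.
Depot - P1 - P2 - P3 - P4 - P5: 13+10+13+9+21 = 66
Depot - P1 - P2 - P3 - P5 - P4: 13+10+13+12+21 = 69
Depot - P1 - P2 - P4 - P3 - P5: 13+10+16+9+12 = 60
Depot - P1 - P2 - P4 - P5 - P3: 13+10+16+21+12 = 72
Depot - P1 - P2 - P5 - P3 - P4: 13+10+7+12+9 = 51
Depot - P1 - P2 - P5 - P4 - P3: 13+10+7+21+9 = 60
Depot - P1 - P3 - P2 - P4 - P5: 13+3+13+16+21 = 66
Depot - P1 - P3 - P2 - P5 - P4: 13+3+13+7+21 = 57
Depot - P1 - P3 - P4 - P2 - P5: 13+3+9+16+7 = 48
Depot - P1 - P3 - P4 - P5 - P2: 13+3+9+21+7 = 53
Depot - P1 - P3 - P5 - P2 - P4: 13+3+12+7+16 = 51
Depot - P1 - P3 - P5 - P4 - P2: 13+3+12+21+16 = 65
Depot - P1 - P4 - P2 - P3 - P5: 13+6+16+13+12 = 60
Depot - P1 - P4 - P2 - P5 - P3: 13+6+16+7+12 = 54
… (106 more)
Depot - P4 - P1 - P3 - P5 - P2: 11+6+3+12+7 = 39  ← best
The minimum is 39.
One shortest path: Depot → P4 → P1 → P3 → P5 → P2.

Minimum one-way distance = 39 blocks.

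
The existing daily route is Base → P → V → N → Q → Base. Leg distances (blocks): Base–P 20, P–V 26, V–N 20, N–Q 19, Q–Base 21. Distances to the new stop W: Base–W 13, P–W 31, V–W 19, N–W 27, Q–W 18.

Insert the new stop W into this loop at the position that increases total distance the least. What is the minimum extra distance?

Insertion cost between consecutive stops i–j is d(i,W) + d(W,j) − d(i,j):
  between Base and P: 13 + 31 − 20 = 24
  between P and V: 31 + 19 − 26 = 24
  between V and N: 19 + 27 − 20 = 26
  between N and Q: 27 + 18 − 19 = 26
  between Q and Base: 18 + 13 − 21 = 10
Cheapest insertion is between Q and Base, adding 10.
New total = 106 + 10 = 116.

Adding 10 blocks by placing W on the Q–Base leg.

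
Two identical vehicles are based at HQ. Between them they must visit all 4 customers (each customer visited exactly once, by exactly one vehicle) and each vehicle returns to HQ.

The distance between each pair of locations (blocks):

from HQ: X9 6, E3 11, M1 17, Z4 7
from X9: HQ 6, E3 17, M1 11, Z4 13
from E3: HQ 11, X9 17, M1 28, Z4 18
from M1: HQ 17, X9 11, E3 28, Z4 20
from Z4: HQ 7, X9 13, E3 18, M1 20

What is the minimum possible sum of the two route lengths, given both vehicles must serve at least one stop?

Try each way of splitting the stops between the two vehicles (each non-empty) and, for each split, find the best tour for each vehicle:
  {X9} + {E3, M1, Z4}: 12 + 66 = 78
  {E3} + {X9, M1, Z4}: 22 + 44 = 66
  {X9, E3} + {M1, Z4}: 34 + 44 = 78
  {M1} + {X9, E3, Z4}: 34 + 48 = 82
  {X9, M1} + {E3, Z4}: 34 + 36 = 70
  {E3, M1} + {X9, Z4}: 56 + 26 = 82
  … (7 splits in total)
Best: vehicle 1 HQ → E3 → HQ = 22; vehicle 2 HQ → X9 → M1 → Z4 → HQ = 44; combined 66.

66 blocks — the smallest possible combined total.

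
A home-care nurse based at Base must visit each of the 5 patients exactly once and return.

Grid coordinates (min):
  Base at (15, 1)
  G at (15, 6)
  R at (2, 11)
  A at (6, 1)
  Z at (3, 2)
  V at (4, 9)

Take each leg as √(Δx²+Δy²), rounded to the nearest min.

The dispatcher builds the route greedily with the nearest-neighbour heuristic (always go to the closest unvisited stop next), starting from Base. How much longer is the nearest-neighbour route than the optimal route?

From Base: G=5, A=9, Z=12, V=14, R=16 → choose G (5).
From G: A=10, V=11, Z=13, R=14 → choose A (10).
From A: Z=3, V=8, R=11 → choose Z (3).
From Z: V=7, R=9 → choose V (7).
From V: R=3 → choose R (3).
NN route Base → G → A → Z → V → R → Base costs 44.
Optimal: Base → G → V → R → Z → A → Base costs 40 (by enumerating all 60 distinct tours).
Excess = 44 − 40 = 4.

The nearest-neighbour route is 4 min longer than optimal.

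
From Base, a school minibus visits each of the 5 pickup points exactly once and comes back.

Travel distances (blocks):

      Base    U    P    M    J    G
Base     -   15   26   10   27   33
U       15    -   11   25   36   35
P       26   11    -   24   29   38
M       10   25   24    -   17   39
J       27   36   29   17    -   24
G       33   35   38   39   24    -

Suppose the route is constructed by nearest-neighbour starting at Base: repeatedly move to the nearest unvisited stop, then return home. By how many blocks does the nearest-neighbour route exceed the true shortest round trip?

Base: M=10, U=15, P=26, J=27, G=33 ⇒ M
M: J=17, P=24, U=25, G=39 ⇒ J
J: G=24, P=29, U=36 ⇒ G
G: U=35, P=38 ⇒ U
U: P=11 ⇒ P
NN route Base → M → J → G → U → P → Base costs 123.
Optimal: Base → U → P → G → J → M → Base costs 115 (by enumerating all 60 distinct tours).
Excess = 123 − 115 = 8.

The nearest-neighbour route is 8 blocks longer than optimal.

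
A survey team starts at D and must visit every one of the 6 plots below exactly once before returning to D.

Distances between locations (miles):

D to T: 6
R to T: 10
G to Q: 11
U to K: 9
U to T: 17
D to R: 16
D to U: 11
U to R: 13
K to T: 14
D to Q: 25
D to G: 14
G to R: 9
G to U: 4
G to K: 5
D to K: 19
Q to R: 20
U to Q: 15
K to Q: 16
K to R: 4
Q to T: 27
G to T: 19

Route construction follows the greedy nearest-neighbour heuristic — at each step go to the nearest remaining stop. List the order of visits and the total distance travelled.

At D the remaining stops are T 6, U 11, G 14, R 16, K 19, Q 25; go to T.
At T the remaining stops are R 10, K 14, U 17, G 19, Q 27; go to R.
At R the remaining stops are K 4, G 9, U 13, Q 20; go to K.
At K the remaining stops are G 5, U 9, Q 16; go to G.
At G the remaining stops are U 4, Q 11; go to U.
At U the remaining stops are Q 15; go to Q.
Return Q→D: 25.
Total = 6 + 10 + 4 + 5 + 4 + 15 + 25 = 69.

Nearest-neighbour total = 69 miles; route D → T → R → K → G → U → Q → D.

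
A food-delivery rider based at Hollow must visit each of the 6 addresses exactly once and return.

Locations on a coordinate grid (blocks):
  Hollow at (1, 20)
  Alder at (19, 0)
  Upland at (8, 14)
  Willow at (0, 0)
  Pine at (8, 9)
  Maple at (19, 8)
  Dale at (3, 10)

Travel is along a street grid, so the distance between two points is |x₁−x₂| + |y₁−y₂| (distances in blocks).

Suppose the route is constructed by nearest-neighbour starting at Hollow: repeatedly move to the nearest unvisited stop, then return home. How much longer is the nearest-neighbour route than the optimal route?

The nearest-neighbour route is 6 blocks longer than optimal.

Hollow: Dale=12, Upland=13, Pine=18, Willow=21, Maple=30, Alder=38 ⇒ Dale
Dale: Pine=6, Upland=9, Willow=13, Maple=18, Alder=26 ⇒ Pine
Pine: Upland=5, Maple=12, Willow=17, Alder=20 ⇒ Upland
Upland: Maple=17, Willow=22, Alder=25 ⇒ Maple
Maple: Alder=8, Willow=27 ⇒ Alder
Alder: Willow=19 ⇒ Willow
NN route Hollow → Dale → Pine → Upland → Maple → Alder → Willow → Hollow costs 88.
Optimal: Hollow → Upland → Pine → Maple → Alder → Willow → Dale → Hollow costs 82 (by enumerating all 360 distinct tours).
Excess = 88 − 82 = 6.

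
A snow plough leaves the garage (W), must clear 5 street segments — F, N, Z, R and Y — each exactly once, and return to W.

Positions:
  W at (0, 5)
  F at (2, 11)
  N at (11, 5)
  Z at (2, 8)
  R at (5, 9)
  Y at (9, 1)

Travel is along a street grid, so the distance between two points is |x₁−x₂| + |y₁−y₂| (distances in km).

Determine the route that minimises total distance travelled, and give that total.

Shortest round trip = 42 km.

With 5 stops there are 5!/2 = 60 distinct round trips (a route and its reverse cost the same).
W→F→N→Z→R→Y→W: 8+15+12+4+12+13 = 64
W→F→N→Z→Y→R→W: 8+15+12+14+12+9 = 70
W→F→N→R→Z→Y→W: 8+15+10+4+14+13 = 64
W→F→N→R→Y→Z→W: 8+15+10+12+14+5 = 64
W→F→N→Y→Z→R→W: 8+15+6+14+4+9 = 56
W→F→N→Y→R→Z→W: 8+15+6+12+4+5 = 50
W→F→Z→N→R→Y→W: 8+3+12+10+12+13 = 58
W→F→Z→N→Y→R→W: 8+3+12+6+12+9 = 50
W→F→Z→R→N→Y→W: 8+3+4+10+6+13 = 44
W→F→Z→R→Y→N→W: 8+3+4+12+6+11 = 44
W→F→Z→Y→N→R→W: 8+3+14+6+10+9 = 50
W→F→Z→Y→R→N→W: 8+3+14+12+10+11 = 58
W→F→R→N→Z→Y→W: 8+5+10+12+14+13 = 62
W→F→R→N→Y→Z→W: 8+5+10+6+14+5 = 48
… (46 more)
W→N→Y→R→F→Z→W: 11+6+12+5+3+5 = 42  ← best
The minimum is 42.
One optimal route: W → N → Y → R → F → Z → W (or its reverse).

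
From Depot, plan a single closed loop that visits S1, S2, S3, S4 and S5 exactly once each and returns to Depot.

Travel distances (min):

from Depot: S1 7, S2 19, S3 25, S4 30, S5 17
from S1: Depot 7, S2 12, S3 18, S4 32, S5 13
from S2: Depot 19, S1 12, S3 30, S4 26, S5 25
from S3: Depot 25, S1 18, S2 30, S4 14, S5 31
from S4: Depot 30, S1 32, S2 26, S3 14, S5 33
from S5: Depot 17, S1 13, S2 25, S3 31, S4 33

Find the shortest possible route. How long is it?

With 5 stops there are 5!/2 = 60 distinct round trips (a route and its reverse cost the same).
Depot - S1 - S2 - S3 - S4 - S5 - Depot: 7+12+30+14+33+17 = 113
Depot - S1 - S2 - S3 - S5 - S4 - Depot: 7+12+30+31+33+30 = 143
Depot - S1 - S2 - S4 - S3 - S5 - Depot: 7+12+26+14+31+17 = 107
Depot - S1 - S2 - S4 - S5 - S3 - Depot: 7+12+26+33+31+25 = 134
Depot - S1 - S2 - S5 - S3 - S4 - Depot: 7+12+25+31+14+30 = 119
Depot - S1 - S2 - S5 - S4 - S3 - Depot: 7+12+25+33+14+25 = 116
Depot - S1 - S3 - S2 - S4 - S5 - Depot: 7+18+30+26+33+17 = 131
Depot - S1 - S3 - S2 - S5 - S4 - Depot: 7+18+30+25+33+30 = 143
Depot - S1 - S3 - S4 - S2 - S5 - Depot: 7+18+14+26+25+17 = 107
Depot - S1 - S3 - S4 - S5 - S2 - Depot: 7+18+14+33+25+19 = 116
Depot - S1 - S3 - S5 - S2 - S4 - Depot: 7+18+31+25+26+30 = 137
Depot - S1 - S3 - S5 - S4 - S2 - Depot: 7+18+31+33+26+19 = 134
Depot - S1 - S4 - S2 - S3 - S5 - Depot: 7+32+26+30+31+17 = 143
Depot - S1 - S4 - S2 - S5 - S3 - Depot: 7+32+26+25+31+25 = 146
… (46 more)
The minimum is 107.
One optimal route: Depot → S1 → S2 → S4 → S3 → S5 → Depot (or its reverse).

Shortest round trip = 107 min.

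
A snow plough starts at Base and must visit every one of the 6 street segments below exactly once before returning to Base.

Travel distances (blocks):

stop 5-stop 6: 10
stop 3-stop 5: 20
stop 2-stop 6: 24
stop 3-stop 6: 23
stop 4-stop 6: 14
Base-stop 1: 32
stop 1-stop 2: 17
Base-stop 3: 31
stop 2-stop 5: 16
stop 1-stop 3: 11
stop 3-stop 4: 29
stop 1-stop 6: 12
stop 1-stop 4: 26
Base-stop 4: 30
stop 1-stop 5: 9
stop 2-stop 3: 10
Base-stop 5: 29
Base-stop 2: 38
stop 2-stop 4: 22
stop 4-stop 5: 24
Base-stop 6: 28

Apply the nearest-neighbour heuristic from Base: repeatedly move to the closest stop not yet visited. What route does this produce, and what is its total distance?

From Base: distances to unvisited — stop 6=28, stop 5=29, stop 4=30, stop 3=31, stop 1=32, stop 2=38. Nearest is stop 6 (28).
From stop 6: distances to unvisited — stop 5=10, stop 1=12, stop 4=14, stop 3=23, stop 2=24. Nearest is stop 5 (10).
From stop 5: distances to unvisited — stop 1=9, stop 2=16, stop 3=20, stop 4=24. Nearest is stop 1 (9).
From stop 1: distances to unvisited — stop 3=11, stop 2=17, stop 4=26. Nearest is stop 3 (11).
From stop 3: distances to unvisited — stop 2=10, stop 4=29. Nearest is stop 2 (10).
From stop 2: distances to unvisited — stop 4=22. Nearest is stop 4 (22).
Return stop 4→Base: 30.
Total = 28 + 10 + 9 + 11 + 10 + 22 + 30 = 120.

Total distance 120 blocks via the nearest-neighbour route Base → stop 6 → stop 5 → stop 1 → stop 3 → stop 2 → stop 4 → Base.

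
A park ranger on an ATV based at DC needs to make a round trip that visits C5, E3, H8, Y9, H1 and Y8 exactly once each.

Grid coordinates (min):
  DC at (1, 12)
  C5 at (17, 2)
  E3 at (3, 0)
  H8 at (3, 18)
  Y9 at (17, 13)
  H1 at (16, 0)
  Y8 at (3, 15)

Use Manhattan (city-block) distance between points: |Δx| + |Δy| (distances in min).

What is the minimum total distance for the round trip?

68 min — the shortest possible round trip.

DC - C5 - E3 - H8 - Y9 - H1 - Y8 - DC: 26+16+18+19+14+28+5 = 126
DC - C5 - E3 - H8 - Y9 - Y8 - H1 - DC: 26+16+18+19+16+28+27 = 150
DC - C5 - E3 - H8 - H1 - Y9 - Y8 - DC: 26+16+18+31+14+16+5 = 126
DC - C5 - E3 - H8 - H1 - Y8 - Y9 - DC: 26+16+18+31+28+16+17 = 152
DC - C5 - E3 - H8 - Y8 - Y9 - H1 - DC: 26+16+18+3+16+14+27 = 120
DC - C5 - E3 - H8 - Y8 - H1 - Y9 - DC: 26+16+18+3+28+14+17 = 122
DC - C5 - E3 - Y9 - H8 - H1 - Y8 - DC: 26+16+27+19+31+28+5 = 152
DC - C5 - E3 - Y9 - H8 - Y8 - H1 - DC: 26+16+27+19+3+28+27 = 146
… (352 more)
DC - E3 - H1 - C5 - Y9 - H8 - Y8 - DC: 14+13+3+11+19+3+5 = 68  ← best
The minimum is 68.
One optimal route: DC → E3 → H1 → C5 → Y9 → H8 → Y8 → DC (or its reverse).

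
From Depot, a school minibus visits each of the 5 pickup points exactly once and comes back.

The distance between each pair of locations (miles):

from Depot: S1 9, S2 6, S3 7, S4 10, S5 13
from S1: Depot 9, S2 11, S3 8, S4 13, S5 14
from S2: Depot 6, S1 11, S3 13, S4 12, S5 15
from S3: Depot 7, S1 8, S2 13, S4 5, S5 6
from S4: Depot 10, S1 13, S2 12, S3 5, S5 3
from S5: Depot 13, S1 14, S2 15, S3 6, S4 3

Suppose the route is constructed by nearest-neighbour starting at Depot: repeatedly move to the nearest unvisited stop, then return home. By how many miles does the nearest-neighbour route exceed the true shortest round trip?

The nearest-neighbour route is 2 miles longer than optimal.

From Depot: S2=6, S3=7, S1=9, S4=10, S5=13 → choose S2 (6).
From S2: S1=11, S4=12, S3=13, S5=15 → choose S1 (11).
From S1: S3=8, S4=13, S5=14 → choose S3 (8).
From S3: S4=5, S5=6 → choose S4 (5).
From S4: S5=3 → choose S5 (3).
NN route Depot → S2 → S1 → S3 → S4 → S5 → Depot costs 46.
Optimal: Depot → S1 → S3 → S5 → S4 → S2 → Depot costs 44 (by enumerating all 60 distinct tours).
Excess = 46 − 44 = 2.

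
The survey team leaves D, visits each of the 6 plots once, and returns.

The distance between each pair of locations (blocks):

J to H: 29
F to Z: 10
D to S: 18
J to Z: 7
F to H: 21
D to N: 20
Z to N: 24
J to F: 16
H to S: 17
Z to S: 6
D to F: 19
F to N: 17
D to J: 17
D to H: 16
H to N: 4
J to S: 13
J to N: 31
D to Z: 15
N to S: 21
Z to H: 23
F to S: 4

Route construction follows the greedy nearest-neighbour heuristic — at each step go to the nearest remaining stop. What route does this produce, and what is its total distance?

From D: distances to unvisited — Z=15, H=16, J=17, S=18, F=19, N=20. Nearest is Z (15).
From Z: distances to unvisited — S=6, J=7, F=10, H=23, N=24. Nearest is S (6).
From S: distances to unvisited — F=4, J=13, H=17, N=21. Nearest is F (4).
From F: distances to unvisited — J=16, N=17, H=21. Nearest is J (16).
From J: distances to unvisited — H=29, N=31. Nearest is H (29).
From H: distances to unvisited — N=4. Nearest is N (4).
Return N→D: 20.
Total = 15 + 6 + 4 + 16 + 29 + 4 + 20 = 94.

94 blocks along D → Z → S → F → J → H → N → D.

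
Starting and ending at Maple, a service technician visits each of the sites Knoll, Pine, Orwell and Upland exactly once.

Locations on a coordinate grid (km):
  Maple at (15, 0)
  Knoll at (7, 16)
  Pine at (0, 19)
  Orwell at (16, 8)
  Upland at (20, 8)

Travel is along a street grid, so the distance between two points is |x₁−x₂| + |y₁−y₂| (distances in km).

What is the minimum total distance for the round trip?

Minimum total distance: 78 km.

There are 12 distinct closed tours to check (reversals are equivalent).
Maple-Knoll-Pine-Orwell-Upland-Maple: 24+10+27+4+13 = 78
Maple-Knoll-Pine-Upland-Orwell-Maple: 24+10+31+4+9 = 78
Maple-Knoll-Orwell-Pine-Upland-Maple: 24+17+27+31+13 = 112
Maple-Knoll-Orwell-Upland-Pine-Maple: 24+17+4+31+34 = 110
Maple-Knoll-Upland-Pine-Orwell-Maple: 24+21+31+27+9 = 112
Maple-Knoll-Upland-Orwell-Pine-Maple: 24+21+4+27+34 = 110
Maple-Pine-Knoll-Orwell-Upland-Maple: 34+10+17+4+13 = 78
Maple-Pine-Knoll-Upland-Orwell-Maple: 34+10+21+4+9 = 78
Maple-Pine-Orwell-Knoll-Upland-Maple: 34+27+17+21+13 = 112
Maple-Pine-Upland-Knoll-Orwell-Maple: 34+31+21+17+9 = 112
Maple-Orwell-Knoll-Pine-Upland-Maple: 9+17+10+31+13 = 80
Maple-Orwell-Pine-Knoll-Upland-Maple: 9+27+10+21+13 = 80
The minimum is 78.
One optimal route: Maple → Knoll → Pine → Orwell → Upland → Maple (or its reverse).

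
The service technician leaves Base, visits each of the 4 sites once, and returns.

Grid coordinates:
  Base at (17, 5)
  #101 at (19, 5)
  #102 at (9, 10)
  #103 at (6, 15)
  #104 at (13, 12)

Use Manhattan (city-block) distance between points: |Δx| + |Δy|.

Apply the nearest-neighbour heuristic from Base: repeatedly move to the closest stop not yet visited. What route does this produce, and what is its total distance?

Base → [#101:2 / #104:11 / #102:13 / #103:21] → #101 (2)
#101 → [#104:13 / #102:15 / #103:23] → #104 (13)
#104 → [#102:6 / #103:10] → #102 (6)
#102 → [#103:8] → #103 (8)
Return #103→Base: 21.
Total = 2 + 13 + 6 + 8 + 21 = 50.

50 along Base → #101 → #104 → #102 → #103 → Base.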